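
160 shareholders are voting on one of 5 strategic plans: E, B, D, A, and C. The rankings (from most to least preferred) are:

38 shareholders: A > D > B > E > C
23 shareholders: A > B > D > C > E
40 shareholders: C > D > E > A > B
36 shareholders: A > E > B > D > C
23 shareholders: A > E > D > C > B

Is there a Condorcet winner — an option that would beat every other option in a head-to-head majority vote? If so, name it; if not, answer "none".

A

A vs E: 120–40 for A.
A vs B: 160–0 for A.
A vs D: 120–40 for A.
A vs C: 120–40 for A.
A beats every other option head-to-head.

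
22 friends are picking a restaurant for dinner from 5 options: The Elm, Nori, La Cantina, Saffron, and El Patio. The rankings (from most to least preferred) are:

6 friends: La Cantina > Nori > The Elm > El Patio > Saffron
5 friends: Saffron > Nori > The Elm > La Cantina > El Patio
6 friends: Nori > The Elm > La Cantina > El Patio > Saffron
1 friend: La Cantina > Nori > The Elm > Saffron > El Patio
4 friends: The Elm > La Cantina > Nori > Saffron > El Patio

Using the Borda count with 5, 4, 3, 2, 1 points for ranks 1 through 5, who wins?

Nori

The Elm: 6·3 + 5·3 + 6·4 + 1·3 + 4·5 = 80
Nori: 6·4 + 5·4 + 6·5 + 1·4 + 4·3 = 90
La Cantina: 6·5 + 5·2 + 6·3 + 1·5 + 4·4 = 79
Saffron: 6·1 + 5·5 + 6·1 + 1·2 + 4·2 = 47
El Patio: 6·2 + 5·1 + 6·2 + 1·1 + 4·1 = 34
Nori has the highest Borda score (90).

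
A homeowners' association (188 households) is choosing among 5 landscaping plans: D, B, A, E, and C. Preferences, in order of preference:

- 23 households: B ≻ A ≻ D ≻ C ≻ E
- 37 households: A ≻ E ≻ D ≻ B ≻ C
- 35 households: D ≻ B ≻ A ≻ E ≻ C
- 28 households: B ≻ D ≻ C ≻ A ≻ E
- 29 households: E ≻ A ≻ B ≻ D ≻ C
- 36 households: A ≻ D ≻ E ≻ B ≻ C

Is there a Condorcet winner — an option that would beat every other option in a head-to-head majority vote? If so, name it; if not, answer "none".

A vs D: 125–63 for A.
A vs B: 102–86 for A.
A vs E: 159–29 for A.
A vs C: 160–28 for A.
A beats every other option head-to-head.

A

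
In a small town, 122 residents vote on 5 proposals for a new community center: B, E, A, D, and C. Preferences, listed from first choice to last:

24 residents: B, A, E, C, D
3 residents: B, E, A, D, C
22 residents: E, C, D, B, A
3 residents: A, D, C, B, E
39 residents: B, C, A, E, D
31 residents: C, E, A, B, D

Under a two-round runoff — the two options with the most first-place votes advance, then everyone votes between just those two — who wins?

Round 1 first-place votes: B 66, E 22, A 3, D 0, C 31.
B and C advance.
Runoff: B is preferred to C by 66 voters; C by 56.
B wins the runoff.

B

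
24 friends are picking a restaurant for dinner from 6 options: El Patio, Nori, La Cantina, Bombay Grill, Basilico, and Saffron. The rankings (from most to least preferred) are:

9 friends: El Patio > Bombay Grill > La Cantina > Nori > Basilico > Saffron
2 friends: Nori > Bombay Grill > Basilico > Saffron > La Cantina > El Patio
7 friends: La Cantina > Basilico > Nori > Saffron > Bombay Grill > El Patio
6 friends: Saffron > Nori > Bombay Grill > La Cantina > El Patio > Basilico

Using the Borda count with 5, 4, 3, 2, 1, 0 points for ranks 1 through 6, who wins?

El Patio: 9·5 + 2·0 + 7·0 + 6·1 = 51
Nori: 9·2 + 2·5 + 7·3 + 6·4 = 73
La Cantina: 9·3 + 2·1 + 7·5 + 6·2 = 76
Bombay Grill: 9·4 + 2·4 + 7·1 + 6·3 = 69
Basilico: 9·1 + 2·3 + 7·4 + 6·0 = 43
Saffron: 9·0 + 2·2 + 7·2 + 6·5 = 48
La Cantina has the highest Borda score (76).

La Cantina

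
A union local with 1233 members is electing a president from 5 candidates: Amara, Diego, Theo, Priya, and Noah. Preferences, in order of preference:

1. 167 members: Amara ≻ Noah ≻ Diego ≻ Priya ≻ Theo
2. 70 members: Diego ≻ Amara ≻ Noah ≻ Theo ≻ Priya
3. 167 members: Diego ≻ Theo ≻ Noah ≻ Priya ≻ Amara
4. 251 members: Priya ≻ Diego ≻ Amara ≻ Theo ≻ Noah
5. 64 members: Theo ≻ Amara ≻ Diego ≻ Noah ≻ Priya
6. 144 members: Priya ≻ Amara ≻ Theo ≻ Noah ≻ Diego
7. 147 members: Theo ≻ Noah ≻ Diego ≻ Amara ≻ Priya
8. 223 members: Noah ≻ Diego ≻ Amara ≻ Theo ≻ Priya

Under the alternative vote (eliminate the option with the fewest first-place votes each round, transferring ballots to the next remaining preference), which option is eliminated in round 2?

Theo

Round 1: Amara 167, Diego 237, Theo 211, Priya 395, Noah 223. Eliminate Amara.
Round 2: Diego 237, Theo 211, Priya 395, Noah 390. Eliminate Theo.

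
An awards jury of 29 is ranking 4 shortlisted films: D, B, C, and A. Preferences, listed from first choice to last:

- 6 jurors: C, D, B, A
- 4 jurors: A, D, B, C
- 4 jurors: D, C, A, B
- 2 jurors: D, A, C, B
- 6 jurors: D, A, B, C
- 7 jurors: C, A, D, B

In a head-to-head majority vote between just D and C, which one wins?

Voters preferring D to C: 16; preferring C to D: 13.
D wins the head-to-head.

D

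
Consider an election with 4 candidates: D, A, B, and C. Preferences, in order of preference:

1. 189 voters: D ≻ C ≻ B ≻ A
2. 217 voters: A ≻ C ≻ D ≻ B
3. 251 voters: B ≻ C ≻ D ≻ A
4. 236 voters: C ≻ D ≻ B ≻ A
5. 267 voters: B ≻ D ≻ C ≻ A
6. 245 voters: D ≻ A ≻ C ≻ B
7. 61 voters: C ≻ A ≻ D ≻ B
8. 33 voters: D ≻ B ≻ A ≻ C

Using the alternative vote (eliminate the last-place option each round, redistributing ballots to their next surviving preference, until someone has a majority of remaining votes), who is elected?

Round 1: D 467, A 217, B 518, C 297. Eliminate A.
Round 2: D 467, B 518, C 514. Eliminate D.
Round 3: B 551, C 948. C has a majority.

C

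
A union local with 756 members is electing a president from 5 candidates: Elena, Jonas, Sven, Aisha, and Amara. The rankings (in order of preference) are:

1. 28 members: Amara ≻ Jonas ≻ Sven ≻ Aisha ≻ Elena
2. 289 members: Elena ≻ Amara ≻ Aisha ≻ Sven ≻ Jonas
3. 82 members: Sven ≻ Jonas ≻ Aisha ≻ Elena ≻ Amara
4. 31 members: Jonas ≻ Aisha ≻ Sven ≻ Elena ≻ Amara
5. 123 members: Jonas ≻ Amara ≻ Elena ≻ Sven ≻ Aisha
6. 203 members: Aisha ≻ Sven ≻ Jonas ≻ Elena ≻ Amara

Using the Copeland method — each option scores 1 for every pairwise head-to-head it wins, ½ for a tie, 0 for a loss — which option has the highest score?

Elena

Elena: beats Sven, Aisha, and Amara; loses to Jonas → score 3.
Jonas: beats Elena and Amara; loses to Sven and Aisha → score 2.
Sven: beats Jonas; loses to Elena, Aisha, and Amara → score 1.
Aisha: beats Jonas and Sven; loses to Elena and Amara → score 2.
Amara: beats Sven and Aisha; loses to Elena and Jonas → score 2.
Elena has the best pairwise record.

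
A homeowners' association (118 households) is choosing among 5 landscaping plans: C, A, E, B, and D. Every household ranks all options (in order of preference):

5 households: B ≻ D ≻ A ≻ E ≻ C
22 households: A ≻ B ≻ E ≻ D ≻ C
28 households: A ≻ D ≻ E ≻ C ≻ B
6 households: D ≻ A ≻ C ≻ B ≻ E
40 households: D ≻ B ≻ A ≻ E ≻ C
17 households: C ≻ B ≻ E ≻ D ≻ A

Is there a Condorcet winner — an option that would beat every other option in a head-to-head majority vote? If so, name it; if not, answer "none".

D

D vs C: 101–17 for D.
D vs A: 68–50 for D.
D vs E: 79–39 for D.
D vs B: 74–44 for D.
D beats every other option head-to-head.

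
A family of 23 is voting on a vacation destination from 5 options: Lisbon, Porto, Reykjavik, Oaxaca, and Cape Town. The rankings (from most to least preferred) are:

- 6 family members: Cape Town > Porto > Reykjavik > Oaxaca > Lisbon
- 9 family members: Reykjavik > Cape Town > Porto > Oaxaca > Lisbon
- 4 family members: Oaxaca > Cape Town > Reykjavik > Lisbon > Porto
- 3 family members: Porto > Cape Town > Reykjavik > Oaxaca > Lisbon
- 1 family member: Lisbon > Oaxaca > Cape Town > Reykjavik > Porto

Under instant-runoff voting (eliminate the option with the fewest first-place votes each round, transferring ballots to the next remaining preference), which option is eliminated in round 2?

Round 1: Lisbon 1, Porto 3, Reykjavik 9, Oaxaca 4, Cape Town 6. Eliminate Lisbon.
Round 2: Porto 3, Reykjavik 9, Oaxaca 5, Cape Town 6. Eliminate Porto.

Porto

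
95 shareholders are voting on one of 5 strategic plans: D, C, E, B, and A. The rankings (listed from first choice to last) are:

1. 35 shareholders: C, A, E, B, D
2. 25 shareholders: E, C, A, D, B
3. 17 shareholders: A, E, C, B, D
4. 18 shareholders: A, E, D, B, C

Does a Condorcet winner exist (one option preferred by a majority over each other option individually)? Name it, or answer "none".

none

Checking pairwise contests:
C beats D 77–18.
E beats C 60–35.
A beats E 70–25.
C beats B 77–18.
C beats A 60–35.
Every option loses at least one head-to-head, so there is no Condorcet winner.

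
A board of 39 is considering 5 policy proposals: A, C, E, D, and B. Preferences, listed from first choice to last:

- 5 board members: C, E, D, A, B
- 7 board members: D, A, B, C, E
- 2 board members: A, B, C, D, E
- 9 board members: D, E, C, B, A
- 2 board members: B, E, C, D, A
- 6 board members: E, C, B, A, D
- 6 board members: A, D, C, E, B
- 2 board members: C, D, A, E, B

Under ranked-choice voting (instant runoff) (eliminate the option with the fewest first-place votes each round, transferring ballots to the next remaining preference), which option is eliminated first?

B

Round 1: A 8, C 7, E 6, D 16, B 2. Eliminate B.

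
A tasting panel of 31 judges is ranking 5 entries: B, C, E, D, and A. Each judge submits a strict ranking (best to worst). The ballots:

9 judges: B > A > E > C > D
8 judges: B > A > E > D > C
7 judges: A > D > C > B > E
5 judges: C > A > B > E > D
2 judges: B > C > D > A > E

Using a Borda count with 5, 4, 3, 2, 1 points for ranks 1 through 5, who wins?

B: 9·5 + 8·5 + 7·2 + 5·3 + 2·5 = 124
C: 9·2 + 8·1 + 7·3 + 5·5 + 2·4 = 80
E: 9·3 + 8·3 + 7·1 + 5·2 + 2·1 = 70
D: 9·1 + 8·2 + 7·4 + 5·1 + 2·3 = 64
A: 9·4 + 8·4 + 7·5 + 5·4 + 2·2 = 127
A has the highest Borda score (127).

A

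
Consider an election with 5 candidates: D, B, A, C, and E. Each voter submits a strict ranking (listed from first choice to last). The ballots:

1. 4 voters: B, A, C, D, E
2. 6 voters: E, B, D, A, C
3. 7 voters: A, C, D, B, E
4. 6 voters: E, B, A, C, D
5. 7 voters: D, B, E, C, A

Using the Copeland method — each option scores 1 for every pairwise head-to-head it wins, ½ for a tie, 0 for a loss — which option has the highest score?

B

D: beats E; loses to B, A, and C → score 1.
B: beats D, A, C, and E → score 4.
A: beats D and C; loses to B and E → score 2.
C: beats D; loses to B, A, and E → score 1.
E: beats A and C; loses to D and B → score 2.
B has the best pairwise record.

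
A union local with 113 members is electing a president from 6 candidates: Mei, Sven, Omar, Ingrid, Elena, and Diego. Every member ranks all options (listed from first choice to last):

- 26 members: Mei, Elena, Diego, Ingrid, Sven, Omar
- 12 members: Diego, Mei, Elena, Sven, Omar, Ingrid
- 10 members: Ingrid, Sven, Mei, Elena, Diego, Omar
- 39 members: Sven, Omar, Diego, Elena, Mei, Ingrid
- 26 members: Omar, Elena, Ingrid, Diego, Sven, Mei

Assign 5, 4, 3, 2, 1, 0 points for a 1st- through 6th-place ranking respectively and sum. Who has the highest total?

Elena

Mei: 26·5 + 12·4 + 10·3 + 39·1 + 26·0 = 247
Sven: 26·1 + 12·2 + 10·4 + 39·5 + 26·1 = 311
Omar: 26·0 + 12·1 + 10·0 + 39·4 + 26·5 = 298
Ingrid: 26·2 + 12·0 + 10·5 + 39·0 + 26·3 = 180
Elena: 26·4 + 12·3 + 10·2 + 39·2 + 26·4 = 342
Diego: 26·3 + 12·5 + 10·1 + 39·3 + 26·2 = 317
Elena has the highest Borda score (342).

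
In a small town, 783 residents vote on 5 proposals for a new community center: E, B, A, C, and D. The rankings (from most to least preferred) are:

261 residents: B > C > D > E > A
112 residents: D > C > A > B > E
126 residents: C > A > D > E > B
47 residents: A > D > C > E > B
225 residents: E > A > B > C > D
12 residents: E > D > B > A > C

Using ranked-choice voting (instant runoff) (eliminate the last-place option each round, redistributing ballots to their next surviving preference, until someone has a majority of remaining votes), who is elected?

B

Round 1: E 237, B 261, A 47, C 126, D 112. Eliminate A.
Round 2: E 237, B 261, C 126, D 159. Eliminate C.
Round 3: E 237, B 261, D 285. Eliminate E.
Round 4: B 486, D 297. B has a majority.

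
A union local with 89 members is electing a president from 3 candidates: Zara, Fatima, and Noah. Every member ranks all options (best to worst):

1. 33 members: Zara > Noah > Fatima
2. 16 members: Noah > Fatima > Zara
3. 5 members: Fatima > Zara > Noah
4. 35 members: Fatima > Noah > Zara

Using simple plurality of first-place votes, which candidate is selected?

Fatima

First-place votes: Zara 33, Fatima 40, Noah 16.
Fatima has the most first-place votes.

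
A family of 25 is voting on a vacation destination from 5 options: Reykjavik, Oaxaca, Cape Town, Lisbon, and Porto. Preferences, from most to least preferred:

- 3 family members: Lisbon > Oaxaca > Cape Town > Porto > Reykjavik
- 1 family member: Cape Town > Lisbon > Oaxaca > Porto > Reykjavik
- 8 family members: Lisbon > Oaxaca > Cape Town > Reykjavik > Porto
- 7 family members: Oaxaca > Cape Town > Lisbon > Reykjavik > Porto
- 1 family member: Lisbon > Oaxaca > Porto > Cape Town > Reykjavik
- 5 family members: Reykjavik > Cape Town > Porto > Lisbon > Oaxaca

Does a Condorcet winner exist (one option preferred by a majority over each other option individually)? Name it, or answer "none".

Checking pairwise contests:
Oaxaca beats Reykjavik 20–5.
Lisbon beats Oaxaca 18–7.
Oaxaca beats Cape Town 19–6.
Cape Town beats Lisbon 13–12.
Reykjavik beats Porto 20–5.
Every option loses at least one head-to-head, so there is no Condorcet winner.

none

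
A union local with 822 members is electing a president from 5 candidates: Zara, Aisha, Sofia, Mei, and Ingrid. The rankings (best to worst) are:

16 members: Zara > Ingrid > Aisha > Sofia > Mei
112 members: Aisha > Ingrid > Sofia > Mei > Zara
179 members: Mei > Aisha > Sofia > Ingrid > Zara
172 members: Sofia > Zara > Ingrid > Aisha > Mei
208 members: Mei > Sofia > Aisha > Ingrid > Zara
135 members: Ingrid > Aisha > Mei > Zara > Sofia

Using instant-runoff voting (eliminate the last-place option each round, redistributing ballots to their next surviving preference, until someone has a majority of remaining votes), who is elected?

Round 1: Zara 16, Aisha 112, Sofia 172, Mei 387, Ingrid 135. Eliminate Zara.
Round 2: Aisha 112, Sofia 172, Mei 387, Ingrid 151. Eliminate Aisha.
Round 3: Sofia 172, Mei 387, Ingrid 263. Eliminate Sofia.
Round 4: Mei 387, Ingrid 435. Ingrid has a majority.

Ingrid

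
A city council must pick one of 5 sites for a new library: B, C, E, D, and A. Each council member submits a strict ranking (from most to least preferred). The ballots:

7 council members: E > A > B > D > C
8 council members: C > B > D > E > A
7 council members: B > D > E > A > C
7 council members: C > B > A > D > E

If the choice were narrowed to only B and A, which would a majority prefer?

Voters preferring B to A: 22; preferring A to B: 7.
B wins the head-to-head.

B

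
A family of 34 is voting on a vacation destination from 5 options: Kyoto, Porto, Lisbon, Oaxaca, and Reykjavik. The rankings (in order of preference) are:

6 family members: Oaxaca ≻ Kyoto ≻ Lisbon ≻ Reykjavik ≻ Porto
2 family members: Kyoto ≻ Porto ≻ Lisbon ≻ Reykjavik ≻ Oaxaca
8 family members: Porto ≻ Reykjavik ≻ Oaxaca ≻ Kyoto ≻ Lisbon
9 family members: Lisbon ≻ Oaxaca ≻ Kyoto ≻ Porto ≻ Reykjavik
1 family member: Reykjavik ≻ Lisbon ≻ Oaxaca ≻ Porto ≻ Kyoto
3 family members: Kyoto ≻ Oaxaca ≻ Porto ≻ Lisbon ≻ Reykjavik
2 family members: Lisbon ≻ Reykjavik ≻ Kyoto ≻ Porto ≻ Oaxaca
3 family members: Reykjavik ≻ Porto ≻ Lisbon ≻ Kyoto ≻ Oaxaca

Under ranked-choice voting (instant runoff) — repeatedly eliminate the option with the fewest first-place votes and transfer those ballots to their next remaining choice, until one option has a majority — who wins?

Lisbon

Round 1: Kyoto 5, Porto 8, Lisbon 11, Oaxaca 6, Reykjavik 4. Eliminate Reykjavik.
Round 2: Kyoto 5, Porto 11, Lisbon 12, Oaxaca 6. Eliminate Kyoto.
Round 3: Porto 13, Lisbon 12, Oaxaca 9. Eliminate Oaxaca.
Round 4: Porto 16, Lisbon 18. Lisbon has a majority.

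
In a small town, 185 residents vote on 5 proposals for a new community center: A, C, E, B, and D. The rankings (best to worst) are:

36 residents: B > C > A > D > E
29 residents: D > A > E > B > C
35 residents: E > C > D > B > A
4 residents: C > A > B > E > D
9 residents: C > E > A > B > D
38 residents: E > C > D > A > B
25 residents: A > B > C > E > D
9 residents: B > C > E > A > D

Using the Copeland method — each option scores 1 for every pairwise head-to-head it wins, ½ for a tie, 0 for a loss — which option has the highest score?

E

A: beats E and B; loses to C and D → score 2.
C: beats A and D; loses to E and B → score 2.
E: beats C, B, and D; loses to A → score 3.
B: beats C; loses to A, E, and D → score 1.
D: beats A and B; loses to C and E → score 2.
E has the best pairwise record.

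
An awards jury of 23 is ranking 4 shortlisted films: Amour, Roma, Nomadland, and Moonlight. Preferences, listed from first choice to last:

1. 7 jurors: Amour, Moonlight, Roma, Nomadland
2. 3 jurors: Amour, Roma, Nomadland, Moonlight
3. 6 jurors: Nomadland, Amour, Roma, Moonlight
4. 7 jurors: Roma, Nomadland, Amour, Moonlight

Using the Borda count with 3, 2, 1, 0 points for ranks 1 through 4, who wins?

Amour: 7·3 + 3·3 + 6·2 + 7·1 = 49
Roma: 7·1 + 3·2 + 6·1 + 7·3 = 40
Nomadland: 7·0 + 3·1 + 6·3 + 7·2 = 35
Moonlight: 7·2 + 3·0 + 6·0 + 7·0 = 14
Amour has the highest Borda score (49).

Amour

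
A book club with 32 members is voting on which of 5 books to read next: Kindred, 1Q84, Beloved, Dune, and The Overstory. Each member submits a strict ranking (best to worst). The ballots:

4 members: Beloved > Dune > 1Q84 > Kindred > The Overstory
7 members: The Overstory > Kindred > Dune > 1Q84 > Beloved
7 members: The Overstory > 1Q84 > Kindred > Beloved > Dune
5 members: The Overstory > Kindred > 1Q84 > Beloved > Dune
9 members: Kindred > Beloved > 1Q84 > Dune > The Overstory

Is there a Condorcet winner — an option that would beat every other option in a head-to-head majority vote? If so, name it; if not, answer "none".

The Overstory vs Kindred: 19–13 for The Overstory.
The Overstory vs 1Q84: 19–13 for The Overstory.
The Overstory vs Beloved: 19–13 for The Overstory.
The Overstory vs Dune: 19–13 for The Overstory.
The Overstory beats every other option head-to-head.

The Overstory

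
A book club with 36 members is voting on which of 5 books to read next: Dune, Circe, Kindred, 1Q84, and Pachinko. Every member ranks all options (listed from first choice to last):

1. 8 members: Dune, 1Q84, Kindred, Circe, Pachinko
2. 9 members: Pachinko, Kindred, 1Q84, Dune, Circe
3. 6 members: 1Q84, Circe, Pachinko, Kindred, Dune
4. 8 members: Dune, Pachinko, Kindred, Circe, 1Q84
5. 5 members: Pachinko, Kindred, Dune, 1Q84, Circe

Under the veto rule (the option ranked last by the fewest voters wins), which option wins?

Last-place votes: Dune 6, Circe 14, Kindred 0, 1Q84 8, Pachinko 8.
Kindred is ranked last by the fewest voters, so Kindred wins.

Kindred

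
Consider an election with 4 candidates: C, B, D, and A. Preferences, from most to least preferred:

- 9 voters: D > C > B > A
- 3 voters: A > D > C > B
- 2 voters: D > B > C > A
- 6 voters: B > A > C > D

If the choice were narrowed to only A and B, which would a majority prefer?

Voters preferring A to B: 3; preferring B to A: 17.
B wins the head-to-head.

B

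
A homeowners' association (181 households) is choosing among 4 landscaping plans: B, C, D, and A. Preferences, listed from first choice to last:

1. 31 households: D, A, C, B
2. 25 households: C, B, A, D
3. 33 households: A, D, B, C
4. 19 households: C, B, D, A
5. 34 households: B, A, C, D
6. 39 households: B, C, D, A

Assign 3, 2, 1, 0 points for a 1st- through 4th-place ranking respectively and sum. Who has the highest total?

B

B: 31·0 + 25·2 + 33·1 + 19·2 + 34·3 + 39·3 = 340
C: 31·1 + 25·3 + 33·0 + 19·3 + 34·1 + 39·2 = 275
D: 31·3 + 25·0 + 33·2 + 19·1 + 34·0 + 39·1 = 217
A: 31·2 + 25·1 + 33·3 + 19·0 + 34·2 + 39·0 = 254
B has the highest Borda score (340).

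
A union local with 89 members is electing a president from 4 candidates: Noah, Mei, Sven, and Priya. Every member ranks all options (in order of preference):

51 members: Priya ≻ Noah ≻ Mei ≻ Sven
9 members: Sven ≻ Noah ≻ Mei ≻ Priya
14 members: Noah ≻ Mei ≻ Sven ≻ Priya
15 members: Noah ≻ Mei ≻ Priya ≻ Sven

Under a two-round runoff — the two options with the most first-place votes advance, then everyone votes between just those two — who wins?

Priya

Round 1 first-place votes: Noah 29, Mei 0, Sven 9, Priya 51.
Priya and Noah advance.
Runoff: Priya is preferred to Noah by 51 voters; Noah by 38.
Priya wins the runoff.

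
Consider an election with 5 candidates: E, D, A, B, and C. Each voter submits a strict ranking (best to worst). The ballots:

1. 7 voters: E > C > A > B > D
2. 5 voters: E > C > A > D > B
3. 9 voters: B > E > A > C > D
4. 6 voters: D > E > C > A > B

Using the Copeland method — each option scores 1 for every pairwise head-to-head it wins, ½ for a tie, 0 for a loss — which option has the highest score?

E

E: beats D, A, B, and C → score 4.
D: loses to E, A, B, and C → score 0.
A: beats D and B; loses to E and C → score 2.
B: beats D; loses to E, A, and C → score 1.
C: beats D, A, and B; loses to E → score 3.
E has the best pairwise record.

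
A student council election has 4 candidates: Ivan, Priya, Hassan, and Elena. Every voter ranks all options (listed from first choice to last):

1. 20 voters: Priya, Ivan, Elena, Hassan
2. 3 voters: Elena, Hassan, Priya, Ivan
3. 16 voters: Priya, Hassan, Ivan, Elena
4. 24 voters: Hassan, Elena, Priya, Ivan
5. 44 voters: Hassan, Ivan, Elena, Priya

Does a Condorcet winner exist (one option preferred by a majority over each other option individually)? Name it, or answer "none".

Hassan vs Ivan: 87–20 for Hassan.
Hassan vs Priya: 71–36 for Hassan.
Hassan vs Elena: 84–23 for Hassan.
Hassan beats every other option head-to-head.

Hassan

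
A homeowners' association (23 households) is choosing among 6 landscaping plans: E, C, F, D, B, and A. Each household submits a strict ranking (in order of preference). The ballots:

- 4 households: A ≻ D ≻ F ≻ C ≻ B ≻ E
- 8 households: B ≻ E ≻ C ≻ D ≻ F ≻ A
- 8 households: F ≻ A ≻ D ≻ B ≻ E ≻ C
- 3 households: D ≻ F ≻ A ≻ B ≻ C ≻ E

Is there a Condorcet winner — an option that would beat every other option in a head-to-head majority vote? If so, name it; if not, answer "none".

none

Checking pairwise contests:
F beats E 15–8.
E beats C 16–7.
D beats F 15–8.
A beats D 12–11.
F beats B 15–8.
F beats A 19–4.
Every option loses at least one head-to-head, so there is no Condorcet winner.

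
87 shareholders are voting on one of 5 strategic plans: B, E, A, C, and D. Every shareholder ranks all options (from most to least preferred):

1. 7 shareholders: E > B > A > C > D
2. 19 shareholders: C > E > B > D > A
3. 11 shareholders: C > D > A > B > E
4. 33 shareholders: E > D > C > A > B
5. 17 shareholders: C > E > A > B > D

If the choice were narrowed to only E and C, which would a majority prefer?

Voters preferring E to C: 40; preferring C to E: 47.
C wins the head-to-head.

C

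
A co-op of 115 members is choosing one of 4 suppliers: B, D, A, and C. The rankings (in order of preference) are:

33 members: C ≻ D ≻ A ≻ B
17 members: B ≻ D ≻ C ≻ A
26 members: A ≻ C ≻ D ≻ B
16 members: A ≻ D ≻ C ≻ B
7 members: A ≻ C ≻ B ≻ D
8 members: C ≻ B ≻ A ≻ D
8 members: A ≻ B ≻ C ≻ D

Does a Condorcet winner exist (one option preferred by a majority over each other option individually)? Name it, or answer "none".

C

C vs B: 90–25 for C.
C vs D: 82–33 for C.
C vs A: 58–57 for C.
C beats every other option head-to-head.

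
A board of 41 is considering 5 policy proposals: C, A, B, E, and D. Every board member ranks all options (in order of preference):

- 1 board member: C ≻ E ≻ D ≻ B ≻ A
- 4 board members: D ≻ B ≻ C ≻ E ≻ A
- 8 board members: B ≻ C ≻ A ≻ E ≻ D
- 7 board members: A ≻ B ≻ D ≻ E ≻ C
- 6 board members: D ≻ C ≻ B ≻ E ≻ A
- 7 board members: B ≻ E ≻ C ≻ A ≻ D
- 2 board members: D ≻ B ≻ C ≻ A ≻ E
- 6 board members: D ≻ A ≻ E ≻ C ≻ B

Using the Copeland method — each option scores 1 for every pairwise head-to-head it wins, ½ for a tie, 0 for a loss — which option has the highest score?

B

C: beats A and E; loses to B and D → score 2.
A: beats E and D; loses to C and B → score 2.
B: beats C, A, E, and D → score 4.
E: loses to C, A, B, and D → score 0.
D: beats C and E; loses to A and B → score 2.
B has the best pairwise record.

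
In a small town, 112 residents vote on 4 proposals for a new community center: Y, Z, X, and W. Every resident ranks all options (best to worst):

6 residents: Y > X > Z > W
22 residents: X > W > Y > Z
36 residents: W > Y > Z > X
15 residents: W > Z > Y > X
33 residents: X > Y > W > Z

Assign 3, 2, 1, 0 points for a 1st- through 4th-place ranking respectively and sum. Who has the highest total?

W

Y: 6·3 + 22·1 + 36·2 + 15·1 + 33·2 = 193
Z: 6·1 + 22·0 + 36·1 + 15·2 + 33·0 = 72
X: 6·2 + 22·3 + 36·0 + 15·0 + 33·3 = 177
W: 6·0 + 22·2 + 36·3 + 15·3 + 33·1 = 230
W has the highest Borda score (230).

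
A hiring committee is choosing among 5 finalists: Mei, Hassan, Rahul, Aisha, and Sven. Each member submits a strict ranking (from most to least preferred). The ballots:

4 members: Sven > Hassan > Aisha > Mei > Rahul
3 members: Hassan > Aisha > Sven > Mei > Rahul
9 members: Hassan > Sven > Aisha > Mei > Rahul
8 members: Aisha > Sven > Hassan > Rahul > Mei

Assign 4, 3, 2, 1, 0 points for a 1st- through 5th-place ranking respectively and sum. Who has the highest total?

Hassan

Mei: 4·1 + 3·1 + 9·1 + 8·0 = 16
Hassan: 4·3 + 3·4 + 9·4 + 8·2 = 76
Rahul: 4·0 + 3·0 + 9·0 + 8·1 = 8
Aisha: 4·2 + 3·3 + 9·2 + 8·4 = 67
Sven: 4·4 + 3·2 + 9·3 + 8·3 = 73
Hassan has the highest Borda score (76).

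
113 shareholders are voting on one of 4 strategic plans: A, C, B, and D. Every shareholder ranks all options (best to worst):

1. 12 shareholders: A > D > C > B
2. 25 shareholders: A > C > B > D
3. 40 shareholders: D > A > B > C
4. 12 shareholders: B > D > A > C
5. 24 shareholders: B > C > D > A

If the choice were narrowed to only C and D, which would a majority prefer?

Voters preferring C to D: 49; preferring D to C: 64.
D wins the head-to-head.

D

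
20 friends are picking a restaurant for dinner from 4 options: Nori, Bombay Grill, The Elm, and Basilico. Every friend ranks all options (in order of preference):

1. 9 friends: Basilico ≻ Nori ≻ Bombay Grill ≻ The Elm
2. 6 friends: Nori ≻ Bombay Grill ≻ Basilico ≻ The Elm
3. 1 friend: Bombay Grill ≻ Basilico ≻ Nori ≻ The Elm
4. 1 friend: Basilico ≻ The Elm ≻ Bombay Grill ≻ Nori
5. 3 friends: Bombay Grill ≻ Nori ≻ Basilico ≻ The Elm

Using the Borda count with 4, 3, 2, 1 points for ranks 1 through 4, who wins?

Nori: 9·3 + 6·4 + 1·2 + 1·1 + 3·3 = 63
Bombay Grill: 9·2 + 6·3 + 1·4 + 1·2 + 3·4 = 54
The Elm: 9·1 + 6·1 + 1·1 + 1·3 + 3·1 = 22
Basilico: 9·4 + 6·2 + 1·3 + 1·4 + 3·2 = 61
Nori has the highest Borda score (63).

Nori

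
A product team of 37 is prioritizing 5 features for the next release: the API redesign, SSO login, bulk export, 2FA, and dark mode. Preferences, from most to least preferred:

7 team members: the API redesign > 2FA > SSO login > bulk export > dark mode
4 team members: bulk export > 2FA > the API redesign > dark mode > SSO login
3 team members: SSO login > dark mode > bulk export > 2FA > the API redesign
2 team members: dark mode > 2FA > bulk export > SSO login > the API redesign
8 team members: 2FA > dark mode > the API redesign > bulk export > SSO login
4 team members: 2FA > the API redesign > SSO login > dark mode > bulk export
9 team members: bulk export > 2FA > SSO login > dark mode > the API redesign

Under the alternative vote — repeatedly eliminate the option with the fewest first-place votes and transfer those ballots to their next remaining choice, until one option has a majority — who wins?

Round 1: the API redesign 7, SSO login 3, bulk export 13, 2FA 12, dark mode 2. Eliminate dark mode.
Round 2: the API redesign 7, SSO login 3, bulk export 13, 2FA 14. Eliminate SSO login.
Round 3: the API redesign 7, bulk export 16, 2FA 14. Eliminate the API redesign.
Round 4: bulk export 16, 2FA 21. 2FA has a majority.

2FA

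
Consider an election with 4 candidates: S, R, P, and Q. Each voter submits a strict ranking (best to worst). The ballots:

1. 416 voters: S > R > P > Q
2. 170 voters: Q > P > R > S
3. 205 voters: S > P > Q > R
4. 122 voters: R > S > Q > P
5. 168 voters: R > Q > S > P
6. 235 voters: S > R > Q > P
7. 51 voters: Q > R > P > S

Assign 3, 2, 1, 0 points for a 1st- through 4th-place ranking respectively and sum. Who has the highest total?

S: 416·3 + 170·0 + 205·3 + 122·2 + 168·1 + 235·3 + 51·0 = 2980
R: 416·2 + 170·1 + 205·0 + 122·3 + 168·3 + 235·2 + 51·2 = 2444
P: 416·1 + 170·2 + 205·2 + 122·0 + 168·0 + 235·0 + 51·1 = 1217
Q: 416·0 + 170·3 + 205·1 + 122·1 + 168·2 + 235·1 + 51·3 = 1561
S has the highest Borda score (2980).

S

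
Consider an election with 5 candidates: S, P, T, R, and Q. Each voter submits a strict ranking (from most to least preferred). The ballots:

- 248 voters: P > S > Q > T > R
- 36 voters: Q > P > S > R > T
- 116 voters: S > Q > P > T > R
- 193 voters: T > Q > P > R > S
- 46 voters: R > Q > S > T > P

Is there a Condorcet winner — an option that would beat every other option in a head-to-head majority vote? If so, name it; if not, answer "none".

Checking pairwise contests:
P beats S 477–162.
Q beats P 391–248.
S beats T 446–193.
S beats R 400–239.
S beats Q 364–275.
Every option loses at least one head-to-head, so there is no Condorcet winner.

none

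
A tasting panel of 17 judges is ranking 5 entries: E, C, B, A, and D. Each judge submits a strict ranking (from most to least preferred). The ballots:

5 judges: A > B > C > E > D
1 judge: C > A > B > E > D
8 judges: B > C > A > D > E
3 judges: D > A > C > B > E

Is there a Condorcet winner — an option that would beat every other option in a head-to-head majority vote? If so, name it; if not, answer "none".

Checking pairwise contests:
C beats E 17–0.
B beats C 13–4.
A beats B 9–8.
C beats A 9–8.
C beats D 14–3.
Every option loses at least one head-to-head, so there is no Condorcet winner.

none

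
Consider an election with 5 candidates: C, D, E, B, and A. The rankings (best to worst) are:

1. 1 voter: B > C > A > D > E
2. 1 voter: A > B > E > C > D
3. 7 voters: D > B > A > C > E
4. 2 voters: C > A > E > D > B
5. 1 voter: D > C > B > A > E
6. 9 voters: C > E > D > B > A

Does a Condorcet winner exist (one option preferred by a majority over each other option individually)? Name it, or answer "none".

C vs D: 13–8 for C.
C vs E: 20–1 for C.
C vs B: 12–9 for C.
C vs A: 13–8 for C.
C beats every other option head-to-head.

C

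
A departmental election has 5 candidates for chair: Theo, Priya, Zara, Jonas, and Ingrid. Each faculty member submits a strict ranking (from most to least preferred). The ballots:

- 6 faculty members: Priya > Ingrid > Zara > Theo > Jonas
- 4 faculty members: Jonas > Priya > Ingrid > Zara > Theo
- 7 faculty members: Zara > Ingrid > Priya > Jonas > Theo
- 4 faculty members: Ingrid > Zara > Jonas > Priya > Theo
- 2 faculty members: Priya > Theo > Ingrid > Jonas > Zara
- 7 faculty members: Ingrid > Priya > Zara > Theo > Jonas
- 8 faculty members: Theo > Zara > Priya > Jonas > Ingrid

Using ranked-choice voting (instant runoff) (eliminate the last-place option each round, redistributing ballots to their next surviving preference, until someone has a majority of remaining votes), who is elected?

Round 1: Theo 8, Priya 8, Zara 7, Jonas 4, Ingrid 11. Eliminate Jonas.
Round 2: Theo 8, Priya 12, Zara 7, Ingrid 11. Eliminate Zara.
Round 3: Theo 8, Priya 12, Ingrid 18. Eliminate Theo.
Round 4: Priya 20, Ingrid 18. Priya has a majority.

Priya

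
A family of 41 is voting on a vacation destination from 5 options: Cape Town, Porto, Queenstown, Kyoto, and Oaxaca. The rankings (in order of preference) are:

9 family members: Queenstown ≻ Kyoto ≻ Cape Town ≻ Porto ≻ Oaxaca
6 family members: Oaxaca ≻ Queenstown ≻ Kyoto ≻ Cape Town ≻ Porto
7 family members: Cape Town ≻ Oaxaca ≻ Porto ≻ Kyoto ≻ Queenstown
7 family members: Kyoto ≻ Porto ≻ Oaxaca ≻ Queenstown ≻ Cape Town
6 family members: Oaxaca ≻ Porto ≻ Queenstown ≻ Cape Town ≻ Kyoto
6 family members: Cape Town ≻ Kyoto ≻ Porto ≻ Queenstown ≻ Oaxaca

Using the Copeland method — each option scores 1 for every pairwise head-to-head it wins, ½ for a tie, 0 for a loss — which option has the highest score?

Cape Town: beats Porto and Oaxaca; loses to Queenstown and Kyoto → score 2.
Porto: beats Queenstown and Oaxaca; loses to Cape Town and Kyoto → score 2.
Queenstown: beats Cape Town and Kyoto; loses to Porto and Oaxaca → score 2.
Kyoto: beats Cape Town, Porto, and Oaxaca; loses to Queenstown → score 3.
Oaxaca: beats Queenstown; loses to Cape Town, Porto, and Kyoto → score 1.
Kyoto has the best pairwise record.

Kyoto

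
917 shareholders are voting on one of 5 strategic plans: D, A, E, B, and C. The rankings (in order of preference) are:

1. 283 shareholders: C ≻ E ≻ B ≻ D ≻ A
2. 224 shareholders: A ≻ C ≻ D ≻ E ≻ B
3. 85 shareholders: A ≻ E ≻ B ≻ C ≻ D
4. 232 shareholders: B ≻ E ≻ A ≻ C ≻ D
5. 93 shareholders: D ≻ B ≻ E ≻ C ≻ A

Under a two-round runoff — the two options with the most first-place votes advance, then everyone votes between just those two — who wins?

A

Round 1 first-place votes: D 93, A 309, E 0, B 232, C 283.
A and C advance.
Runoff: A is preferred to C by 541 voters; C by 376.
A wins the runoff.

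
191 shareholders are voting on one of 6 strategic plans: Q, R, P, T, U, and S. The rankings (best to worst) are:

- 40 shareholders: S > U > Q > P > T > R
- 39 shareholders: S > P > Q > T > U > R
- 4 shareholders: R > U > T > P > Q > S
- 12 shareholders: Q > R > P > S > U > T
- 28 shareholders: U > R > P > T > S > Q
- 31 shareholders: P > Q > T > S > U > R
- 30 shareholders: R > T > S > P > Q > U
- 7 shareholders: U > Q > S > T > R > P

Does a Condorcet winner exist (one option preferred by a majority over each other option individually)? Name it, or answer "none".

S vs Q: 137–54 for S.
S vs R: 117–74 for S.
S vs P: 116–75 for S.
S vs T: 98–93 for S.
S vs U: 152–39 for S.
S beats every other option head-to-head.

S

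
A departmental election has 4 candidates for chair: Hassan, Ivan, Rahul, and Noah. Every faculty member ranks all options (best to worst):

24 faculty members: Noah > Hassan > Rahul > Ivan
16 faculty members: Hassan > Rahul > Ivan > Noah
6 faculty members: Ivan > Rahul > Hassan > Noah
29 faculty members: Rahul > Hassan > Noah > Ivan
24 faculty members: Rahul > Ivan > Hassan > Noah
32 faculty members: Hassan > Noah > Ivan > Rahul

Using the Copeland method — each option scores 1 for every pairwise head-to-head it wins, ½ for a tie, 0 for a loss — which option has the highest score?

Hassan

Hassan: beats Ivan, Rahul, and Noah → score 3.
Ivan: loses to Hassan, Rahul, and Noah → score 0.
Rahul: beats Ivan and Noah; loses to Hassan → score 2.
Noah: beats Ivan; loses to Hassan and Rahul → score 1.
Hassan has the best pairwise record.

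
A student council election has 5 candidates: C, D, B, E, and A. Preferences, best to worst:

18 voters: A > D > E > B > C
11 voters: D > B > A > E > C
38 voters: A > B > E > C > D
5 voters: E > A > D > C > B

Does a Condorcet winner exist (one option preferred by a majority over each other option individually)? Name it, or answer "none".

A

A vs C: 72–0 for A.
A vs D: 61–11 for A.
A vs B: 61–11 for A.
A vs E: 67–5 for A.
A beats every other option head-to-head.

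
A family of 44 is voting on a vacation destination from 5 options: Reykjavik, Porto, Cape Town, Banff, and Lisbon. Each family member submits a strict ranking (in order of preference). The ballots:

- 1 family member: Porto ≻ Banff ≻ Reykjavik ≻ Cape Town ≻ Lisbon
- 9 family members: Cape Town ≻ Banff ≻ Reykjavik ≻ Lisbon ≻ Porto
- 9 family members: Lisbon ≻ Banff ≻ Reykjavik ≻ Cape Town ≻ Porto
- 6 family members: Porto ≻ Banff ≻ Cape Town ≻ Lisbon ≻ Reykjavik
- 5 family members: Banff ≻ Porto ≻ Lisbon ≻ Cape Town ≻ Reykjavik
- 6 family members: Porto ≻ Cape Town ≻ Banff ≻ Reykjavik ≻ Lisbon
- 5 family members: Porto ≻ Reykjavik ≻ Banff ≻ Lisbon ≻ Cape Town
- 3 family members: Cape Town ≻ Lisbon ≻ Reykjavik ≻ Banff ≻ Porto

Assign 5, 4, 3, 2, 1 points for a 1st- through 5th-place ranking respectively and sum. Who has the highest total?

Banff

Reykjavik: 1·3 + 9·3 + 9·3 + 6·1 + 5·1 + 6·2 + 5·4 + 3·3 = 109
Porto: 1·5 + 9·1 + 9·1 + 6·5 + 5·4 + 6·5 + 5·5 + 3·1 = 131
Cape Town: 1·2 + 9·5 + 9·2 + 6·3 + 5·2 + 6·4 + 5·1 + 3·5 = 137
Banff: 1·4 + 9·4 + 9·4 + 6·4 + 5·5 + 6·3 + 5·3 + 3·2 = 164
Lisbon: 1·1 + 9·2 + 9·5 + 6·2 + 5·3 + 6·1 + 5·2 + 3·4 = 119
Banff has the highest Borda score (164).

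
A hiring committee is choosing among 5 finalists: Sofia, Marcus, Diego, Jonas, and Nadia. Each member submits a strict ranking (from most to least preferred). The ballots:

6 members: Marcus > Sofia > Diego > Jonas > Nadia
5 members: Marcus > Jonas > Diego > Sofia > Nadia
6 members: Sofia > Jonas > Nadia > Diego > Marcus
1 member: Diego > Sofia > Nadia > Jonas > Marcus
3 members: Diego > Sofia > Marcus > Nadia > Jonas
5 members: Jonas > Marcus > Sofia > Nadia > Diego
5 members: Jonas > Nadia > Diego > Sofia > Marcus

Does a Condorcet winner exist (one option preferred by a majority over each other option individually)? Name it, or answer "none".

none

Checking pairwise contests:
Marcus beats Sofia 16–15.
Jonas beats Marcus 17–14.
Sofia beats Diego 17–14.
Sofia beats Jonas 16–15.
Sofia beats Nadia 26–5.
Every option loses at least one head-to-head, so there is no Condorcet winner.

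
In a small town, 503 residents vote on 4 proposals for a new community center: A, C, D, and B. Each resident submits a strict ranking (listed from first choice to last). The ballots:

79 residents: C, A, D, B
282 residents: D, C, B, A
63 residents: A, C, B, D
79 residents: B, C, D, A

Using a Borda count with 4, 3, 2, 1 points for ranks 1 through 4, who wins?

A: 79·3 + 282·1 + 63·4 + 79·1 = 850
C: 79·4 + 282·3 + 63·3 + 79·3 = 1588
D: 79·2 + 282·4 + 63·1 + 79·2 = 1507
B: 79·1 + 282·2 + 63·2 + 79·4 = 1085
C has the highest Borda score (1588).

C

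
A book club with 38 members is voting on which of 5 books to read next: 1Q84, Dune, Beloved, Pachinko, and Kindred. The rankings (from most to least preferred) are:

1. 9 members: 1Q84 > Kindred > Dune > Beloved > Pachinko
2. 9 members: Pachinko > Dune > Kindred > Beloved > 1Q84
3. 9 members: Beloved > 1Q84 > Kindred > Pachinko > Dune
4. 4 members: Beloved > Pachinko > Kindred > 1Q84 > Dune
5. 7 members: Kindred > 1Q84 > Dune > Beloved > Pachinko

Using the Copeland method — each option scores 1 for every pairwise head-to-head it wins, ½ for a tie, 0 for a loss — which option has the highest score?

Kindred

1Q84: beats Dune and Pachinko; loses to Beloved and Kindred → score 2.
Dune: beats Beloved; loses to 1Q84, Pachinko, and Kindred → score 1.
Beloved: beats 1Q84 and Pachinko; loses to Dune and Kindred → score 2.
Pachinko: beats Dune; loses to 1Q84, Beloved, and Kindred → score 1.
Kindred: beats 1Q84, Dune, Beloved, and Pachinko → score 4.
Kindred has the best pairwise record.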